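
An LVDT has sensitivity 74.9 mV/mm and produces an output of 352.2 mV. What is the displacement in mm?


Displacement = Vout / sensitivity.
d = 352.2 / 74.9
d = 4.702 mm

4.702 mm


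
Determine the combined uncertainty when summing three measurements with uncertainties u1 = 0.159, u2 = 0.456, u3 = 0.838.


For a sum of independent quantities, uc = sqrt(u1^2 + u2^2 + u3^2).
uc = sqrt(0.159^2 + 0.456^2 + 0.838^2)
uc = sqrt(0.025281 + 0.207936 + 0.702244)
uc = 0.9672

0.9672


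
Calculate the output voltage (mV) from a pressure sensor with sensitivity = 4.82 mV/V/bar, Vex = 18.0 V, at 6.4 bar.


Output = sensitivity * Vex * P.
Vout = 4.82 * 18.0 * 6.4
Vout = 86.76 * 6.4
Vout = 555.26 mV

555.26 mV


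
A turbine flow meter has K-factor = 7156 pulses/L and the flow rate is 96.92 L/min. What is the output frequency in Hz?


Frequency = K * Q / 60 (converting L/min to L/s).
f = 7156 * 96.92 / 60
f = 693559.52 / 60
f = 11559.33 Hz

11559.33 Hz


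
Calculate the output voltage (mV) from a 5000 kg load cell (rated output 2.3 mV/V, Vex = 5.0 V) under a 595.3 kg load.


Vout = rated_output * Vex * (load / capacity).
Vout = 2.3 * 5.0 * (595.3 / 5000)
Vout = 2.3 * 5.0 * 0.11906
Vout = 1.369 mV

1.369 mV


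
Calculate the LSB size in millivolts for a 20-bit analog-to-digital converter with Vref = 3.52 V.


The resolution (LSB) of an ADC is Vref / 2^n.
LSB = 3.52 / 2^20
LSB = 3.52 / 1048576
LSB = 3.36e-06 V = 0.00335693 mV

0.00335693 mV


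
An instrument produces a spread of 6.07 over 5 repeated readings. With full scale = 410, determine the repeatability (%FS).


Repeatability = (spread / full scale) * 100%.
R = (6.07 / 410) * 100
R = 1.48 %FS

1.48 %FS


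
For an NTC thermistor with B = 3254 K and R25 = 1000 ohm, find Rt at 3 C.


NTC thermistor equation: Rt = R25 * exp(B * (1/T - 1/T25)).
T in Kelvin: 276.15 K, T25 = 298.15 K
1/T - 1/T25 = 1/276.15 - 1/298.15 = 0.0002672
B * (1/T - 1/T25) = 3254 * 0.0002672 = 0.8695
Rt = 1000 * exp(0.8695) = 2385.7 ohm

2385.7 ohm


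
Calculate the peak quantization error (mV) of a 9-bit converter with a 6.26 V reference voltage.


The maximum quantization error is +/- LSB/2.
LSB = Vref / 2^n = 6.26 / 512 = 0.01222656 V
Max error = LSB / 2 = 0.01222656 / 2 = 0.00611328 V
Max error = 6.1133 mV

6.1133 mV


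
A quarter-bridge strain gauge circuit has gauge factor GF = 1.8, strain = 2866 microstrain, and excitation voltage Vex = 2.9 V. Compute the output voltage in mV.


Quarter bridge output: Vout = (GF * epsilon * Vex) / 4.
Vout = (1.8 * 2866e-6 * 2.9) / 4
Vout = 0.01496052 / 4 V
Vout = 0.00374013 V = 3.7401 mV

3.7401 mV


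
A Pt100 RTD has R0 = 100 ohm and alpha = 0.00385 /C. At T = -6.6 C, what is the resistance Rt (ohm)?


The RTD equation: Rt = R0 * (1 + alpha * T).
Rt = 100 * (1 + 0.00385 * -6.6)
Rt = 100 * (1 + -0.02541)
Rt = 100 * 0.97459
Rt = 97.459 ohm

97.459 ohm


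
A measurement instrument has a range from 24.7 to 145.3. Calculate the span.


Span = upper range - lower range.
Span = 145.3 - (24.7)
Span = 120.6

120.6


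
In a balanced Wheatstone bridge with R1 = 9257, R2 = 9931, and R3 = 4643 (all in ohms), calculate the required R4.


At balance: R1*R4 = R2*R3, so R4 = R2*R3/R1.
R4 = 9931 * 4643 / 9257
R4 = 46109633 / 9257
R4 = 4981.06 ohm

4981.06 ohm


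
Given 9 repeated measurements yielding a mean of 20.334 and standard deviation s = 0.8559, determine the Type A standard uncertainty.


The standard uncertainty for Type A evaluation is u = s / sqrt(n).
u = 0.8559 / sqrt(9)
u = 0.8559 / 3.0
u = 0.2853

0.2853


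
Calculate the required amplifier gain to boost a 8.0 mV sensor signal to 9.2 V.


Gain = Vout / Vin (converting to same units).
G = 9.2 V / 8.0 mV
G = 9200.0 mV / 8.0 mV
G = 1150.0

1150.0


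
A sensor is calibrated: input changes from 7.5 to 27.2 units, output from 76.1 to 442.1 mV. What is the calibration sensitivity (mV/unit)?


Sensitivity = (y2 - y1) / (x2 - x1).
S = (442.1 - 76.1) / (27.2 - 7.5)
S = 366.0 / 19.7
S = 18.5787 mV/unit

18.5787 mV/unit


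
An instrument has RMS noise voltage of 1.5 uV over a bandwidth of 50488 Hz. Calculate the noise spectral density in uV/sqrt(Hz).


Noise spectral density = Vrms / sqrt(BW).
NSD = 1.5 / sqrt(50488)
NSD = 1.5 / 224.6953
NSD = 0.0067 uV/sqrt(Hz)

0.0067 uV/sqrt(Hz)


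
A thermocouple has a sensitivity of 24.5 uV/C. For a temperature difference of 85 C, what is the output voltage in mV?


The thermocouple output V = sensitivity * dT.
V = 24.5 uV/C * 85 C
V = 2082.5 uV
V = 2.083 mV

2.083 mV


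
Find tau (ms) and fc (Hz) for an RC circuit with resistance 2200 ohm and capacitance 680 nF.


Time constant: tau = R * C.
tau = 2200 * 6.80e-07 = 0.001496 s
tau = 1.496 ms
Cutoff frequency: fc = 1 / (2*pi*R*C).
fc = 1 / (2*pi*0.001496) = 106.39 Hz

tau = 1.496 ms, fc = 106.39 Hz


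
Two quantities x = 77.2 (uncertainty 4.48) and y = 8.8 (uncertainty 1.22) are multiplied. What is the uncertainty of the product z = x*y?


For a product z = x*y, the relative uncertainty is:
uz/z = sqrt((ux/x)^2 + (uy/y)^2)
Relative uncertainties: ux/x = 4.48/77.2 = 0.058031
uy/y = 1.22/8.8 = 0.138636
z = 77.2 * 8.8 = 679.4
uz = 679.4 * sqrt(0.058031^2 + 0.138636^2) = 102.102

102.102


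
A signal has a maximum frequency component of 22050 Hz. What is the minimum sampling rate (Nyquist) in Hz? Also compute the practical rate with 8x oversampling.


By Nyquist theorem, fs_min = 2 * fmax.
fs_min = 2 * 22050 = 44100 Hz
Practical rate = 8 * fs_min = 8 * 44100 = 352800 Hz

fs_min = 44100 Hz, fs_practical = 352800 Hz


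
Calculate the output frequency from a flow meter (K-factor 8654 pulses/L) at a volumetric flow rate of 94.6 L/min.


Frequency = K * Q / 60 (converting L/min to L/s).
f = 8654 * 94.6 / 60
f = 818668.4 / 60
f = 13644.47 Hz

13644.47 Hz


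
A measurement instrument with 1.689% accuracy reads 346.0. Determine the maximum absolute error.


Absolute error = (accuracy% / 100) * reading.
Error = (1.689 / 100) * 346.0
Error = 0.01689 * 346.0
Error = 5.8439

5.8439


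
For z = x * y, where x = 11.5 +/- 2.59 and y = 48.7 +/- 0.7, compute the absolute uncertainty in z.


For a product z = x*y, the relative uncertainty is:
uz/z = sqrt((ux/x)^2 + (uy/y)^2)
Relative uncertainties: ux/x = 2.59/11.5 = 0.225217
uy/y = 0.7/48.7 = 0.014374
z = 11.5 * 48.7 = 560.1
uz = 560.1 * sqrt(0.225217^2 + 0.014374^2) = 126.39

126.39


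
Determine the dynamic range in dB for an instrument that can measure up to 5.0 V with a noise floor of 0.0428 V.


Dynamic range = 20 * log10(Vmax / Vnoise).
DR = 20 * log10(5.0 / 0.0428)
DR = 20 * log10(116.82)
DR = 41.35 dB

41.35 dB


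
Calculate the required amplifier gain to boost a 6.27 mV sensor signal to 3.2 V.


Gain = Vout / Vin (converting to same units).
G = 3.2 V / 6.27 mV
G = 3200.0 mV / 6.27 mV
G = 510.37

510.37


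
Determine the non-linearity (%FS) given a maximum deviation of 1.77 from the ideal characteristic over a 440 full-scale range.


Linearity error = (max deviation / full scale) * 100%.
Linearity = (1.77 / 440) * 100
Linearity = 0.402 %FS

0.402 %FS


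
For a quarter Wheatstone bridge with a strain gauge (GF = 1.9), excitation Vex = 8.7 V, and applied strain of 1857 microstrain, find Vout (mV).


Quarter bridge output: Vout = (GF * epsilon * Vex) / 4.
Vout = (1.9 * 1857e-6 * 8.7) / 4
Vout = 0.03069621 / 4 V
Vout = 0.00767405 V = 7.6741 mV

7.6741 mV


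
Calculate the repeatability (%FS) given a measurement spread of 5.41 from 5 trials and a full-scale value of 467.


Repeatability = (spread / full scale) * 100%.
R = (5.41 / 467) * 100
R = 1.158 %FS

1.158 %FS


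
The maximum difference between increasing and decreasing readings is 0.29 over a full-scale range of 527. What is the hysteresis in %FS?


Hysteresis = (max difference / full scale) * 100%.
H = (0.29 / 527) * 100
H = 0.055 %FS

0.055 %FS


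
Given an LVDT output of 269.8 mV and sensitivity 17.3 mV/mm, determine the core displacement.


Displacement = Vout / sensitivity.
d = 269.8 / 17.3
d = 15.595 mm

15.595 mm


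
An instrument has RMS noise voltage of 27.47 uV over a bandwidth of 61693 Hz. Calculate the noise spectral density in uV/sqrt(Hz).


Noise spectral density = Vrms / sqrt(BW).
NSD = 27.47 / sqrt(61693)
NSD = 27.47 / 248.3808
NSD = 0.1106 uV/sqrt(Hz)

0.1106 uV/sqrt(Hz)


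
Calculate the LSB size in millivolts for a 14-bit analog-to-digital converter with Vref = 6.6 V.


The resolution (LSB) of an ADC is Vref / 2^n.
LSB = 6.6 / 2^14
LSB = 6.6 / 16384
LSB = 0.00040283 V = 0.40283203 mV

0.40283203 mV


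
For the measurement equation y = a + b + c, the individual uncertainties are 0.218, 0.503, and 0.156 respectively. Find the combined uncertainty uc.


For a sum of independent quantities, uc = sqrt(u1^2 + u2^2 + u3^2).
uc = sqrt(0.218^2 + 0.503^2 + 0.156^2)
uc = sqrt(0.047524 + 0.253009 + 0.024336)
uc = 0.57

0.57


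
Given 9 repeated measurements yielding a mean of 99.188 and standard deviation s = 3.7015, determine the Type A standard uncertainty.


The standard uncertainty for Type A evaluation is u = s / sqrt(n).
u = 3.7015 / sqrt(9)
u = 3.7015 / 3.0
u = 1.2338

1.2338


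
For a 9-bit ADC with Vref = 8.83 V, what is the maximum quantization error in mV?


The maximum quantization error is +/- LSB/2.
LSB = Vref / 2^n = 8.83 / 512 = 0.01724609 V
Max error = LSB / 2 = 0.01724609 / 2 = 0.00862305 V
Max error = 8.623 mV

8.623 mV


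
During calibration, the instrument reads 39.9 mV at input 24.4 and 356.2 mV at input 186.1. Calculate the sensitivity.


Sensitivity = (y2 - y1) / (x2 - x1).
S = (356.2 - 39.9) / (186.1 - 24.4)
S = 316.3 / 161.7
S = 1.9561 mV/unit

1.9561 mV/unit


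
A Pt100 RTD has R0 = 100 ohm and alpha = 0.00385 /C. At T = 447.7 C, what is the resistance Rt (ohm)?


The RTD equation: Rt = R0 * (1 + alpha * T).
Rt = 100 * (1 + 0.00385 * 447.7)
Rt = 100 * (1 + 1.723645)
Rt = 100 * 2.723645
Rt = 272.365 ohm

272.365 ohm


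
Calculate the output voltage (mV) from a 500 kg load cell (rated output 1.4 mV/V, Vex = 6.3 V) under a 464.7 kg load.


Vout = rated_output * Vex * (load / capacity).
Vout = 1.4 * 6.3 * (464.7 / 500)
Vout = 1.4 * 6.3 * 0.9294
Vout = 8.197 mV

8.197 mV


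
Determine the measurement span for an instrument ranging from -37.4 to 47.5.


Span = upper range - lower range.
Span = 47.5 - (-37.4)
Span = 84.9

84.9


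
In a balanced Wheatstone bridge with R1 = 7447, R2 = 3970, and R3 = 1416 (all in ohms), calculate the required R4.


At balance: R1*R4 = R2*R3, so R4 = R2*R3/R1.
R4 = 3970 * 1416 / 7447
R4 = 5621520 / 7447
R4 = 754.87 ohm

754.87 ohm


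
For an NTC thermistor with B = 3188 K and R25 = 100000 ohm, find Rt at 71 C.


NTC thermistor equation: Rt = R25 * exp(B * (1/T - 1/T25)).
T in Kelvin: 344.15 K, T25 = 298.15 K
1/T - 1/T25 = 1/344.15 - 1/298.15 = -0.00044831
B * (1/T - 1/T25) = 3188 * -0.00044831 = -1.4292
Rt = 100000 * exp(-1.4292) = 23950.0 ohm

23950.0 ohm


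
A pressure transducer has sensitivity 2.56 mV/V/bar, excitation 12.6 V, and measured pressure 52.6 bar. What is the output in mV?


Output = sensitivity * Vex * P.
Vout = 2.56 * 12.6 * 52.6
Vout = 32.256 * 52.6
Vout = 1696.67 mV

1696.67 mV


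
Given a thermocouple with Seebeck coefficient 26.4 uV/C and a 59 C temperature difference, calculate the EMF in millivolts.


The thermocouple output V = sensitivity * dT.
V = 26.4 uV/C * 59 C
V = 1557.6 uV
V = 1.558 mV

1.558 mV


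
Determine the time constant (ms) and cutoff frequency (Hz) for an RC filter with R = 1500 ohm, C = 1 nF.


Time constant: tau = R * C.
tau = 1500 * 1.00e-09 = 1.5e-06 s
tau = 0.0015 ms
Cutoff frequency: fc = 1 / (2*pi*R*C).
fc = 1 / (2*pi*1.5e-06) = 106103.3 Hz

tau = 0.0015 ms, fc = 106103.3 Hz


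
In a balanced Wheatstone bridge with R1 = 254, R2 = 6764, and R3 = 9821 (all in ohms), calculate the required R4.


At balance: R1*R4 = R2*R3, so R4 = R2*R3/R1.
R4 = 6764 * 9821 / 254
R4 = 66429244 / 254
R4 = 261532.46 ohm

261532.46 ohm


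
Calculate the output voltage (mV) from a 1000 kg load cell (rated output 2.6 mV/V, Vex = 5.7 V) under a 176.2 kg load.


Vout = rated_output * Vex * (load / capacity).
Vout = 2.6 * 5.7 * (176.2 / 1000)
Vout = 2.6 * 5.7 * 0.1762
Vout = 2.611 mV

2.611 mV


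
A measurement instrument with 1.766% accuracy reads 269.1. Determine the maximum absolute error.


Absolute error = (accuracy% / 100) * reading.
Error = (1.766 / 100) * 269.1
Error = 0.01766 * 269.1
Error = 4.7523

4.7523


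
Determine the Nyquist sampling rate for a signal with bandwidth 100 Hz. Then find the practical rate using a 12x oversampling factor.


By Nyquist theorem, fs_min = 2 * fmax.
fs_min = 2 * 100 = 200 Hz
Practical rate = 12 * fs_min = 12 * 200 = 2400 Hz

fs_min = 200 Hz, fs_practical = 2400 Hz


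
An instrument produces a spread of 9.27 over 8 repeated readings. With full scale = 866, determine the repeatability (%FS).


Repeatability = (spread / full scale) * 100%.
R = (9.27 / 866) * 100
R = 1.07 %FS

1.07 %FS


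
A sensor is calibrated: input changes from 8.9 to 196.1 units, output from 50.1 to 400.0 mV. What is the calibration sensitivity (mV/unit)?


Sensitivity = (y2 - y1) / (x2 - x1).
S = (400.0 - 50.1) / (196.1 - 8.9)
S = 349.9 / 187.2
S = 1.8691 mV/unit

1.8691 mV/unit


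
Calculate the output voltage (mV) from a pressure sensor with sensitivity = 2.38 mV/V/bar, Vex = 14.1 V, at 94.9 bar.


Output = sensitivity * Vex * P.
Vout = 2.38 * 14.1 * 94.9
Vout = 33.558 * 94.9
Vout = 3184.65 mV

3184.65 mV


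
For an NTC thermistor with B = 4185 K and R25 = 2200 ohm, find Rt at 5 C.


NTC thermistor equation: Rt = R25 * exp(B * (1/T - 1/T25)).
T in Kelvin: 278.15 K, T25 = 298.15 K
1/T - 1/T25 = 1/278.15 - 1/298.15 = 0.00024117
B * (1/T - 1/T25) = 4185 * 0.00024117 = 1.0093
Rt = 2200 * exp(1.0093) = 6036.0 ohm

6036.0 ohm


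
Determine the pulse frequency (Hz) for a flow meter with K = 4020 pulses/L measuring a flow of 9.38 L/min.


Frequency = K * Q / 60 (converting L/min to L/s).
f = 4020 * 9.38 / 60
f = 37707.6 / 60
f = 628.46 Hz

628.46 Hz


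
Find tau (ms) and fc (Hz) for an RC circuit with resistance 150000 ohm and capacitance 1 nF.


Time constant: tau = R * C.
tau = 150000 * 1.00e-09 = 0.00015 s
tau = 0.15 ms
Cutoff frequency: fc = 1 / (2*pi*R*C).
fc = 1 / (2*pi*0.00015) = 1061.03 Hz

tau = 0.15 ms, fc = 1061.03 Hz


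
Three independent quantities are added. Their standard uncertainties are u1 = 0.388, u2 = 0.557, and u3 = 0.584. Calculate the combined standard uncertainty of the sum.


For a sum of independent quantities, uc = sqrt(u1^2 + u2^2 + u3^2).
uc = sqrt(0.388^2 + 0.557^2 + 0.584^2)
uc = sqrt(0.150544 + 0.310249 + 0.341056)
uc = 0.8955

0.8955


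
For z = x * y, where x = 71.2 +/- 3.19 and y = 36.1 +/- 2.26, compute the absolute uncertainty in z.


For a product z = x*y, the relative uncertainty is:
uz/z = sqrt((ux/x)^2 + (uy/y)^2)
Relative uncertainties: ux/x = 3.19/71.2 = 0.044803
uy/y = 2.26/36.1 = 0.062604
z = 71.2 * 36.1 = 2570.3
uz = 2570.3 * sqrt(0.044803^2 + 0.062604^2) = 197.874

197.874


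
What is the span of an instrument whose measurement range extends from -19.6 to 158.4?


Span = upper range - lower range.
Span = 158.4 - (-19.6)
Span = 178.0

178.0


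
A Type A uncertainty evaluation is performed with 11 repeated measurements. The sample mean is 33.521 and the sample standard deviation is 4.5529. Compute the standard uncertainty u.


The standard uncertainty for Type A evaluation is u = s / sqrt(n).
u = 4.5529 / sqrt(11)
u = 4.5529 / 3.3166
u = 1.3728

1.3728


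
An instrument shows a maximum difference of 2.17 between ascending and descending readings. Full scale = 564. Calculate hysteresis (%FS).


Hysteresis = (max difference / full scale) * 100%.
H = (2.17 / 564) * 100
H = 0.385 %FS

0.385 %FS


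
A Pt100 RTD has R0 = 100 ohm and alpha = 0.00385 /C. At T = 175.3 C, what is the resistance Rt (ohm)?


The RTD equation: Rt = R0 * (1 + alpha * T).
Rt = 100 * (1 + 0.00385 * 175.3)
Rt = 100 * (1 + 0.674905)
Rt = 100 * 1.674905
Rt = 167.49 ohm

167.49 ohm


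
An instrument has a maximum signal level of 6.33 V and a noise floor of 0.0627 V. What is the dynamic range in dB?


Dynamic range = 20 * log10(Vmax / Vnoise).
DR = 20 * log10(6.33 / 0.0627)
DR = 20 * log10(100.96)
DR = 40.08 dB

40.08 dB


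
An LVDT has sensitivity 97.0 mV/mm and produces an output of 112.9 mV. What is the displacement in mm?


Displacement = Vout / sensitivity.
d = 112.9 / 97.0
d = 1.164 mm

1.164 mm


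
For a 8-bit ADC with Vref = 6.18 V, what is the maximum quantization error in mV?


The maximum quantization error is +/- LSB/2.
LSB = Vref / 2^n = 6.18 / 256 = 0.02414062 V
Max error = LSB / 2 = 0.02414062 / 2 = 0.01207031 V
Max error = 12.0703 mV

12.0703 mV


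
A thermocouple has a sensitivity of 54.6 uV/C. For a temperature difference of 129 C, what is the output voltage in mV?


The thermocouple output V = sensitivity * dT.
V = 54.6 uV/C * 129 C
V = 7043.4 uV
V = 7.043 mV

7.043 mV


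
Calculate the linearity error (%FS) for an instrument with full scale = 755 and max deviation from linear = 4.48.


Linearity error = (max deviation / full scale) * 100%.
Linearity = (4.48 / 755) * 100
Linearity = 0.593 %FS

0.593 %FS


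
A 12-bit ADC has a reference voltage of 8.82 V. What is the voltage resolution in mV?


The resolution (LSB) of an ADC is Vref / 2^n.
LSB = 8.82 / 2^12
LSB = 8.82 / 4096
LSB = 0.00215332 V = 2.15332031 mV

2.15332031 mV


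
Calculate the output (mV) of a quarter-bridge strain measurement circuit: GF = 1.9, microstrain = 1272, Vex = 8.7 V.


Quarter bridge output: Vout = (GF * epsilon * Vex) / 4.
Vout = (1.9 * 1272e-6 * 8.7) / 4
Vout = 0.02102616 / 4 V
Vout = 0.00525654 V = 5.2565 mV

5.2565 mV


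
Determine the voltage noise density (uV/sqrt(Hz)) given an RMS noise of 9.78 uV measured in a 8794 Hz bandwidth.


Noise spectral density = Vrms / sqrt(BW).
NSD = 9.78 / sqrt(8794)
NSD = 9.78 / 93.7763
NSD = 0.1043 uV/sqrt(Hz)

0.1043 uV/sqrt(Hz)


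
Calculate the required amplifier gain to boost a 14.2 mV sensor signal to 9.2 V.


Gain = Vout / Vin (converting to same units).
G = 9.2 V / 14.2 mV
G = 9200.0 mV / 14.2 mV
G = 647.89

647.89


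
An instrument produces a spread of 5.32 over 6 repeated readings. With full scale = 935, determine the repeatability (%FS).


Repeatability = (spread / full scale) * 100%.
R = (5.32 / 935) * 100
R = 0.569 %FS

0.569 %FS


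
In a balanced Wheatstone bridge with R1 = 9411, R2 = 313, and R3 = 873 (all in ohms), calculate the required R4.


At balance: R1*R4 = R2*R3, so R4 = R2*R3/R1.
R4 = 313 * 873 / 9411
R4 = 273249 / 9411
R4 = 29.04 ohm

29.04 ohm


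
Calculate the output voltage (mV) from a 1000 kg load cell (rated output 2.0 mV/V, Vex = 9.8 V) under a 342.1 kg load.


Vout = rated_output * Vex * (load / capacity).
Vout = 2.0 * 9.8 * (342.1 / 1000)
Vout = 2.0 * 9.8 * 0.3421
Vout = 6.705 mV

6.705 mV


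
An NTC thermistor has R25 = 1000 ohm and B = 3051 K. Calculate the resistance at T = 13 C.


NTC thermistor equation: Rt = R25 * exp(B * (1/T - 1/T25)).
T in Kelvin: 286.15 K, T25 = 298.15 K
1/T - 1/T25 = 1/286.15 - 1/298.15 = 0.00014065
B * (1/T - 1/T25) = 3051 * 0.00014065 = 0.4291
Rt = 1000 * exp(0.4291) = 1535.9 ohm

1535.9 ohm


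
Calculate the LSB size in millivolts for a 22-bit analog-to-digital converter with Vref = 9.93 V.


The resolution (LSB) of an ADC is Vref / 2^n.
LSB = 9.93 / 2^22
LSB = 9.93 / 4194304
LSB = 2.37e-06 V = 0.0023675 mV

0.0023675 mV


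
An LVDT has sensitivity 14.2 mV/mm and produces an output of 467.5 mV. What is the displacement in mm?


Displacement = Vout / sensitivity.
d = 467.5 / 14.2
d = 32.923 mm

32.923 mm


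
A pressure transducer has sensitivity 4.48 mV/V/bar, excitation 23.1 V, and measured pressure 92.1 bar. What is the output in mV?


Output = sensitivity * Vex * P.
Vout = 4.48 * 23.1 * 92.1
Vout = 103.488 * 92.1
Vout = 9531.24 mV

9531.24 mV


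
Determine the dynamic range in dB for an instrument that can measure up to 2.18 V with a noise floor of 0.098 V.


Dynamic range = 20 * log10(Vmax / Vnoise).
DR = 20 * log10(2.18 / 0.098)
DR = 20 * log10(22.24)
DR = 26.94 dB

26.94 dB


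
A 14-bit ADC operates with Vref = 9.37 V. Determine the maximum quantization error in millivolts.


The maximum quantization error is +/- LSB/2.
LSB = Vref / 2^n = 9.37 / 16384 = 0.0005719 V
Max error = LSB / 2 = 0.0005719 / 2 = 0.00028595 V
Max error = 0.2859 mV

0.2859 mV


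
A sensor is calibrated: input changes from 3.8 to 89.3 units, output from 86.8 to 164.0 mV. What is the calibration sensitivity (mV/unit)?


Sensitivity = (y2 - y1) / (x2 - x1).
S = (164.0 - 86.8) / (89.3 - 3.8)
S = 77.2 / 85.5
S = 0.9029 mV/unit

0.9029 mV/unit


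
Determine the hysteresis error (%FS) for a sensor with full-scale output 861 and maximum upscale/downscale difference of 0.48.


Hysteresis = (max difference / full scale) * 100%.
H = (0.48 / 861) * 100
H = 0.056 %FS

0.056 %FS


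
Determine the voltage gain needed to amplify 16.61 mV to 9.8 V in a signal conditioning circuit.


Gain = Vout / Vin (converting to same units).
G = 9.8 V / 16.61 mV
G = 9800.0 mV / 16.61 mV
G = 590.01

590.01


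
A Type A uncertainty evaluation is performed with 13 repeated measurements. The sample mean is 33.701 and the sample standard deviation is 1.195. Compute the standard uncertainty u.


The standard uncertainty for Type A evaluation is u = s / sqrt(n).
u = 1.195 / sqrt(13)
u = 1.195 / 3.6056
u = 0.3314

0.3314


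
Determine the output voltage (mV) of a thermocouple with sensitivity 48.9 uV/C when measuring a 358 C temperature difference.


The thermocouple output V = sensitivity * dT.
V = 48.9 uV/C * 358 C
V = 17506.2 uV
V = 17.506 mV

17.506 mV


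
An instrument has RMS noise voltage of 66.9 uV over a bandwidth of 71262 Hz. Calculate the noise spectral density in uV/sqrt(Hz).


Noise spectral density = Vrms / sqrt(BW).
NSD = 66.9 / sqrt(71262)
NSD = 66.9 / 266.9494
NSD = 0.2506 uV/sqrt(Hz)

0.2506 uV/sqrt(Hz)


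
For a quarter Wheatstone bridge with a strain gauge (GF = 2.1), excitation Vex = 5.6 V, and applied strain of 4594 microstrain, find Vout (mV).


Quarter bridge output: Vout = (GF * epsilon * Vex) / 4.
Vout = (2.1 * 4594e-6 * 5.6) / 4
Vout = 0.05402544 / 4 V
Vout = 0.01350636 V = 13.5064 mV

13.5064 mV


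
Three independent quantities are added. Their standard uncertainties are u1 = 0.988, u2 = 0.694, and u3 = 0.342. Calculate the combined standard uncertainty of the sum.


For a sum of independent quantities, uc = sqrt(u1^2 + u2^2 + u3^2).
uc = sqrt(0.988^2 + 0.694^2 + 0.342^2)
uc = sqrt(0.976144 + 0.481636 + 0.116964)
uc = 1.2549

1.2549


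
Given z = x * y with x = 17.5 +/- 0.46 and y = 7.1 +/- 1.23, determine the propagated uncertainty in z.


For a product z = x*y, the relative uncertainty is:
uz/z = sqrt((ux/x)^2 + (uy/y)^2)
Relative uncertainties: ux/x = 0.46/17.5 = 0.026286
uy/y = 1.23/7.1 = 0.173239
z = 17.5 * 7.1 = 124.2
uz = 124.2 * sqrt(0.026286^2 + 0.173239^2) = 21.771

21.771


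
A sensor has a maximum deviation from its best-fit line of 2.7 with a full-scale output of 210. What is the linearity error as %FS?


Linearity error = (max deviation / full scale) * 100%.
Linearity = (2.7 / 210) * 100
Linearity = 1.286 %FS

1.286 %FS


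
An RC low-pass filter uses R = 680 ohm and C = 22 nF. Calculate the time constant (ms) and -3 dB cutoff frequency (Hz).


Time constant: tau = R * C.
tau = 680 * 2.20e-08 = 1.496e-05 s
tau = 0.015 ms
Cutoff frequency: fc = 1 / (2*pi*R*C).
fc = 1 / (2*pi*1.496e-05) = 10638.7 Hz

tau = 0.015 ms, fc = 10638.7 Hz


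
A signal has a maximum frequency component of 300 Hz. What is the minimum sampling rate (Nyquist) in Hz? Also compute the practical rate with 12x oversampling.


By Nyquist theorem, fs_min = 2 * fmax.
fs_min = 2 * 300 = 600 Hz
Practical rate = 12 * fs_min = 12 * 600 = 7200 Hz

fs_min = 600 Hz, fs_practical = 7200 Hz


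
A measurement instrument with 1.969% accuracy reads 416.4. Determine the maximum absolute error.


Absolute error = (accuracy% / 100) * reading.
Error = (1.969 / 100) * 416.4
Error = 0.01969 * 416.4
Error = 8.1989

8.1989


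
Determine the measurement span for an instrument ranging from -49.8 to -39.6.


Span = upper range - lower range.
Span = -39.6 - (-49.8)
Span = 10.2

10.2


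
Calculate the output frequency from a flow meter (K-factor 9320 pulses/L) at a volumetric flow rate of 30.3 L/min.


Frequency = K * Q / 60 (converting L/min to L/s).
f = 9320 * 30.3 / 60
f = 282396.0 / 60
f = 4706.6 Hz

4706.6 Hz


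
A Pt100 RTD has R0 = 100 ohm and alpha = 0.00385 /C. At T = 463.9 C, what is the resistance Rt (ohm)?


The RTD equation: Rt = R0 * (1 + alpha * T).
Rt = 100 * (1 + 0.00385 * 463.9)
Rt = 100 * (1 + 1.786015)
Rt = 100 * 2.786015
Rt = 278.601 ohm

278.601 ohm


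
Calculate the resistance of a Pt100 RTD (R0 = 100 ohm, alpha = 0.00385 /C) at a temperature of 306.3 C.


The RTD equation: Rt = R0 * (1 + alpha * T).
Rt = 100 * (1 + 0.00385 * 306.3)
Rt = 100 * (1 + 1.179255)
Rt = 100 * 2.179255
Rt = 217.926 ohm

217.926 ohm


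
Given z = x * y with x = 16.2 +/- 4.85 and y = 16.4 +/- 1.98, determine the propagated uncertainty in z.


For a product z = x*y, the relative uncertainty is:
uz/z = sqrt((ux/x)^2 + (uy/y)^2)
Relative uncertainties: ux/x = 4.85/16.2 = 0.299383
uy/y = 1.98/16.4 = 0.120732
z = 16.2 * 16.4 = 265.7
uz = 265.7 * sqrt(0.299383^2 + 0.120732^2) = 85.764

85.764


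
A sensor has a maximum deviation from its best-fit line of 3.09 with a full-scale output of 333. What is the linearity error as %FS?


Linearity error = (max deviation / full scale) * 100%.
Linearity = (3.09 / 333) * 100
Linearity = 0.928 %FS

0.928 %FS


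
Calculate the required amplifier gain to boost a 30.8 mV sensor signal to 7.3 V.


Gain = Vout / Vin (converting to same units).
G = 7.3 V / 30.8 mV
G = 7300.0 mV / 30.8 mV
G = 237.01

237.01


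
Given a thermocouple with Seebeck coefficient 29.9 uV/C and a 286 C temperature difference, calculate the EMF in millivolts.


The thermocouple output V = sensitivity * dT.
V = 29.9 uV/C * 286 C
V = 8551.4 uV
V = 8.551 mV

8.551 mV


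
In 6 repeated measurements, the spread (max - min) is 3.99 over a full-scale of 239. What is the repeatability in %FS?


Repeatability = (spread / full scale) * 100%.
R = (3.99 / 239) * 100
R = 1.669 %FS

1.669 %FS


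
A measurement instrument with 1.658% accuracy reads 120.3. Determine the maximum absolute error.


Absolute error = (accuracy% / 100) * reading.
Error = (1.658 / 100) * 120.3
Error = 0.01658 * 120.3
Error = 1.9946

1.9946


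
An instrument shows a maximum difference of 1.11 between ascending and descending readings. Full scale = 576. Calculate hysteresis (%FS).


Hysteresis = (max difference / full scale) * 100%.
H = (1.11 / 576) * 100
H = 0.193 %FS

0.193 %FS


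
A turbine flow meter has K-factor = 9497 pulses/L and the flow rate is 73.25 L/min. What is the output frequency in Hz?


Frequency = K * Q / 60 (converting L/min to L/s).
f = 9497 * 73.25 / 60
f = 695655.25 / 60
f = 11594.25 Hz

11594.25 Hz


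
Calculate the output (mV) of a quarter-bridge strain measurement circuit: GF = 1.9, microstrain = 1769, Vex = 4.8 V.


Quarter bridge output: Vout = (GF * epsilon * Vex) / 4.
Vout = (1.9 * 1769e-6 * 4.8) / 4
Vout = 0.01613328 / 4 V
Vout = 0.00403332 V = 4.0333 mV

4.0333 mV


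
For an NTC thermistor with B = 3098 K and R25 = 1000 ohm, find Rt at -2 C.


NTC thermistor equation: Rt = R25 * exp(B * (1/T - 1/T25)).
T in Kelvin: 271.15 K, T25 = 298.15 K
1/T - 1/T25 = 1/271.15 - 1/298.15 = 0.00033398
B * (1/T - 1/T25) = 3098 * 0.00033398 = 1.0347
Rt = 1000 * exp(1.0347) = 2814.2 ohm

2814.2 ohm


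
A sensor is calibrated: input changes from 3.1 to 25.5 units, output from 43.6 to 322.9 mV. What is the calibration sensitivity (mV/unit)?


Sensitivity = (y2 - y1) / (x2 - x1).
S = (322.9 - 43.6) / (25.5 - 3.1)
S = 279.3 / 22.4
S = 12.4687 mV/unit

12.4687 mV/unit


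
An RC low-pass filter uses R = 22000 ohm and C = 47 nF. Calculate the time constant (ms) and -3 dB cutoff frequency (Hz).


Time constant: tau = R * C.
tau = 22000 * 4.70e-08 = 0.001034 s
tau = 1.034 ms
Cutoff frequency: fc = 1 / (2*pi*R*C).
fc = 1 / (2*pi*0.001034) = 153.92 Hz

tau = 1.034 ms, fc = 153.92 Hz


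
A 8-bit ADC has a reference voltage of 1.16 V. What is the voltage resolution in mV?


The resolution (LSB) of an ADC is Vref / 2^n.
LSB = 1.16 / 2^8
LSB = 1.16 / 256
LSB = 0.00453125 V = 4.53125 mV

4.53125 mV


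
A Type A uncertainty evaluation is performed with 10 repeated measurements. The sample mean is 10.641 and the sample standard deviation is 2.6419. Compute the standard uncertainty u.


The standard uncertainty for Type A evaluation is u = s / sqrt(n).
u = 2.6419 / sqrt(10)
u = 2.6419 / 3.1623
u = 0.8354

0.8354


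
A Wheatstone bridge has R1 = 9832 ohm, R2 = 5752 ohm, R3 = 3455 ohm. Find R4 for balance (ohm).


At balance: R1*R4 = R2*R3, so R4 = R2*R3/R1.
R4 = 5752 * 3455 / 9832
R4 = 19873160 / 9832
R4 = 2021.27 ohm

2021.27 ohm


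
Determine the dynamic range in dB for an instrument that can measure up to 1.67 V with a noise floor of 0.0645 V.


Dynamic range = 20 * log10(Vmax / Vnoise).
DR = 20 * log10(1.67 / 0.0645)
DR = 20 * log10(25.89)
DR = 28.26 dB

28.26 dB


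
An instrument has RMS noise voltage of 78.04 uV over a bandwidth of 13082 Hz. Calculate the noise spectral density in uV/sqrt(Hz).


Noise spectral density = Vrms / sqrt(BW).
NSD = 78.04 / sqrt(13082)
NSD = 78.04 / 114.3766
NSD = 0.6823 uV/sqrt(Hz)

0.6823 uV/sqrt(Hz)


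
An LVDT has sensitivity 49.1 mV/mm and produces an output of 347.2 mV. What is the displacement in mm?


Displacement = Vout / sensitivity.
d = 347.2 / 49.1
d = 7.071 mm

7.071 mm


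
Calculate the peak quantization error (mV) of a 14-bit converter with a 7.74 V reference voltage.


The maximum quantization error is +/- LSB/2.
LSB = Vref / 2^n = 7.74 / 16384 = 0.00047241 V
Max error = LSB / 2 = 0.00047241 / 2 = 0.00023621 V
Max error = 0.2362 mV

0.2362 mV


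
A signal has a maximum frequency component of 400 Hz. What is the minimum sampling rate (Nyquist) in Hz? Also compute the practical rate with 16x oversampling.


By Nyquist theorem, fs_min = 2 * fmax.
fs_min = 2 * 400 = 800 Hz
Practical rate = 16 * fs_min = 16 * 800 = 12800 Hz

fs_min = 800 Hz, fs_practical = 12800 Hz


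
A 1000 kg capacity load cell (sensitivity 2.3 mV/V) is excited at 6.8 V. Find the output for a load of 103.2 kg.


Vout = rated_output * Vex * (load / capacity).
Vout = 2.3 * 6.8 * (103.2 / 1000)
Vout = 2.3 * 6.8 * 0.1032
Vout = 1.614 mV

1.614 mV


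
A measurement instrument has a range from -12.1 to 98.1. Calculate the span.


Span = upper range - lower range.
Span = 98.1 - (-12.1)
Span = 110.2

110.2


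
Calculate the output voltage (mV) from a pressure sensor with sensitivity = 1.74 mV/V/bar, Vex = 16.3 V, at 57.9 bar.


Output = sensitivity * Vex * P.
Vout = 1.74 * 16.3 * 57.9
Vout = 28.362 * 57.9
Vout = 1642.16 mV

1642.16 mV


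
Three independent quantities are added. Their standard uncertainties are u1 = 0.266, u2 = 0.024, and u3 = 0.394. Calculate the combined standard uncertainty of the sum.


For a sum of independent quantities, uc = sqrt(u1^2 + u2^2 + u3^2).
uc = sqrt(0.266^2 + 0.024^2 + 0.394^2)
uc = sqrt(0.070756 + 0.000576 + 0.155236)
uc = 0.476

0.476


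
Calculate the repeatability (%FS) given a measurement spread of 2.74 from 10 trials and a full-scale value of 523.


Repeatability = (spread / full scale) * 100%.
R = (2.74 / 523) * 100
R = 0.524 %FS

0.524 %FS


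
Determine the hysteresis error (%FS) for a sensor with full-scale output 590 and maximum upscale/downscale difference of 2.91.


Hysteresis = (max difference / full scale) * 100%.
H = (2.91 / 590) * 100
H = 0.493 %FS

0.493 %FS


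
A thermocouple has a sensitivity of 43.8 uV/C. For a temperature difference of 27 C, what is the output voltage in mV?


The thermocouple output V = sensitivity * dT.
V = 43.8 uV/C * 27 C
V = 1182.6 uV
V = 1.183 mV

1.183 mV


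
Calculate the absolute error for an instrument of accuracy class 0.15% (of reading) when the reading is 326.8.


Absolute error = (accuracy% / 100) * reading.
Error = (0.15 / 100) * 326.8
Error = 0.0015 * 326.8
Error = 0.4902

0.4902


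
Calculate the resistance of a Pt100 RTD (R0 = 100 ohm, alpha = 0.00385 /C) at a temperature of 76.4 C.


The RTD equation: Rt = R0 * (1 + alpha * T).
Rt = 100 * (1 + 0.00385 * 76.4)
Rt = 100 * (1 + 0.29414)
Rt = 100 * 1.29414
Rt = 129.414 ohm

129.414 ohm


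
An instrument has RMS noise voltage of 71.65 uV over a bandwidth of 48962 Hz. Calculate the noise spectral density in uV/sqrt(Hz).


Noise spectral density = Vrms / sqrt(BW).
NSD = 71.65 / sqrt(48962)
NSD = 71.65 / 221.2736
NSD = 0.3238 uV/sqrt(Hz)

0.3238 uV/sqrt(Hz)


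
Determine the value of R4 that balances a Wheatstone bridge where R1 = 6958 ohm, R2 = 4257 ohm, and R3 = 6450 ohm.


At balance: R1*R4 = R2*R3, so R4 = R2*R3/R1.
R4 = 4257 * 6450 / 6958
R4 = 27457650 / 6958
R4 = 3946.2 ohm

3946.2 ohm


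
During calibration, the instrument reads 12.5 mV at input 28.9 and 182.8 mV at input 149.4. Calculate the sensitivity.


Sensitivity = (y2 - y1) / (x2 - x1).
S = (182.8 - 12.5) / (149.4 - 28.9)
S = 170.3 / 120.5
S = 1.4133 mV/unit

1.4133 mV/unit


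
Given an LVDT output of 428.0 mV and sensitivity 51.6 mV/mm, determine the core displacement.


Displacement = Vout / sensitivity.
d = 428.0 / 51.6
d = 8.295 mm

8.295 mm


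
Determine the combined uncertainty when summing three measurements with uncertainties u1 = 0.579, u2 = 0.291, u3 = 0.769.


For a sum of independent quantities, uc = sqrt(u1^2 + u2^2 + u3^2).
uc = sqrt(0.579^2 + 0.291^2 + 0.769^2)
uc = sqrt(0.335241 + 0.084681 + 0.591361)
uc = 1.0056

1.0056


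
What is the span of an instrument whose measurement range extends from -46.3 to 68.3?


Span = upper range - lower range.
Span = 68.3 - (-46.3)
Span = 114.6

114.6


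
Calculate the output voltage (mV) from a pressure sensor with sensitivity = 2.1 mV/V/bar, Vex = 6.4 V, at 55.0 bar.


Output = sensitivity * Vex * P.
Vout = 2.1 * 6.4 * 55.0
Vout = 13.44 * 55.0
Vout = 739.2 mV

739.2 mV


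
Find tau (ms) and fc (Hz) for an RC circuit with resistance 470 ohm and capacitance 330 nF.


Time constant: tau = R * C.
tau = 470 * 3.30e-07 = 0.0001551 s
tau = 0.1551 ms
Cutoff frequency: fc = 1 / (2*pi*R*C).
fc = 1 / (2*pi*0.0001551) = 1026.14 Hz

tau = 0.1551 ms, fc = 1026.14 Hz


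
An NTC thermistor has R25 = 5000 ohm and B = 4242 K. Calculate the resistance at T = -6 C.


NTC thermistor equation: Rt = R25 * exp(B * (1/T - 1/T25)).
T in Kelvin: 267.15 K, T25 = 298.15 K
1/T - 1/T25 = 1/267.15 - 1/298.15 = 0.0003892
B * (1/T - 1/T25) = 4242 * 0.0003892 = 1.651
Rt = 5000 * exp(1.651) = 26060.5 ohm

26060.5 ohm


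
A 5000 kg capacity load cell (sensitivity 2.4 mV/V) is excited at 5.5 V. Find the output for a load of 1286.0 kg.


Vout = rated_output * Vex * (load / capacity).
Vout = 2.4 * 5.5 * (1286.0 / 5000)
Vout = 2.4 * 5.5 * 0.2572
Vout = 3.395 mV

3.395 mV


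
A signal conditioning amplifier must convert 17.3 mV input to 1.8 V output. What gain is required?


Gain = Vout / Vin (converting to same units).
G = 1.8 V / 17.3 mV
G = 1800.0 mV / 17.3 mV
G = 104.05

104.05


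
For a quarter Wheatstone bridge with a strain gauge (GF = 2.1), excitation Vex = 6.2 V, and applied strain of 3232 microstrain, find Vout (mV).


Quarter bridge output: Vout = (GF * epsilon * Vex) / 4.
Vout = (2.1 * 3232e-6 * 6.2) / 4
Vout = 0.04208064 / 4 V
Vout = 0.01052016 V = 10.5202 mV

10.5202 mV


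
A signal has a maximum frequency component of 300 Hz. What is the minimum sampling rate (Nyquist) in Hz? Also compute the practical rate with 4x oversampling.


By Nyquist theorem, fs_min = 2 * fmax.
fs_min = 2 * 300 = 600 Hz
Practical rate = 4 * fs_min = 4 * 600 = 2400 Hz

fs_min = 600 Hz, fs_practical = 2400 Hz


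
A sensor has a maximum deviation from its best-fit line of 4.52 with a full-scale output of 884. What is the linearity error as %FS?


Linearity error = (max deviation / full scale) * 100%.
Linearity = (4.52 / 884) * 100
Linearity = 0.511 %FS

0.511 %FS


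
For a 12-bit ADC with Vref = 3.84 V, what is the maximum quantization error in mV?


The maximum quantization error is +/- LSB/2.
LSB = Vref / 2^n = 3.84 / 4096 = 0.0009375 V
Max error = LSB / 2 = 0.0009375 / 2 = 0.00046875 V
Max error = 0.4688 mV

0.4688 mV


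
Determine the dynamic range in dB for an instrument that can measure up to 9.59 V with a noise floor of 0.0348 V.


Dynamic range = 20 * log10(Vmax / Vnoise).
DR = 20 * log10(9.59 / 0.0348)
DR = 20 * log10(275.57)
DR = 48.8 dB

48.8 dB


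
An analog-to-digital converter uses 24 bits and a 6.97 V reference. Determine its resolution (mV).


The resolution (LSB) of an ADC is Vref / 2^n.
LSB = 6.97 / 2^24
LSB = 6.97 / 16777216
LSB = 4.2e-07 V = 0.00041544 mV

0.00041544 mV


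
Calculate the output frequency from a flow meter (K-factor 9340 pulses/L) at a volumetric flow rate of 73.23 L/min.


Frequency = K * Q / 60 (converting L/min to L/s).
f = 9340 * 73.23 / 60
f = 683968.2 / 60
f = 11399.47 Hz

11399.47 Hz


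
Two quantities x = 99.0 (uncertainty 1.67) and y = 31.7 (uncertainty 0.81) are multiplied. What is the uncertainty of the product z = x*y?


For a product z = x*y, the relative uncertainty is:
uz/z = sqrt((ux/x)^2 + (uy/y)^2)
Relative uncertainties: ux/x = 1.67/99.0 = 0.016869
uy/y = 0.81/31.7 = 0.025552
z = 99.0 * 31.7 = 3138.3
uz = 3138.3 * sqrt(0.016869^2 + 0.025552^2) = 96.088

96.088


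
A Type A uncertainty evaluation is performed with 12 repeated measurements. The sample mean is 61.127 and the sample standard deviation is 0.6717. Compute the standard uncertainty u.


The standard uncertainty for Type A evaluation is u = s / sqrt(n).
u = 0.6717 / sqrt(12)
u = 0.6717 / 3.4641
u = 0.1939

0.1939


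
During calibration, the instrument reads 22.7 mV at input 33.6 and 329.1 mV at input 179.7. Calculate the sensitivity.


Sensitivity = (y2 - y1) / (x2 - x1).
S = (329.1 - 22.7) / (179.7 - 33.6)
S = 306.4 / 146.1
S = 2.0972 mV/unit

2.0972 mV/unit


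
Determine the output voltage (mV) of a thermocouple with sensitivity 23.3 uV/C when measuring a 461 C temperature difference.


The thermocouple output V = sensitivity * dT.
V = 23.3 uV/C * 461 C
V = 10741.3 uV
V = 10.741 mV

10.741 mV


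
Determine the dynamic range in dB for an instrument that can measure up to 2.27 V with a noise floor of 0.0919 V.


Dynamic range = 20 * log10(Vmax / Vnoise).
DR = 20 * log10(2.27 / 0.0919)
DR = 20 * log10(24.7)
DR = 27.85 dB

27.85 dB


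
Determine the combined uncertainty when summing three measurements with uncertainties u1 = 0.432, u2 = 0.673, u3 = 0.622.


For a sum of independent quantities, uc = sqrt(u1^2 + u2^2 + u3^2).
uc = sqrt(0.432^2 + 0.673^2 + 0.622^2)
uc = sqrt(0.186624 + 0.452929 + 0.386884)
uc = 1.0131

1.0131


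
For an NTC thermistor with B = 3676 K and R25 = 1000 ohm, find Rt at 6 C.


NTC thermistor equation: Rt = R25 * exp(B * (1/T - 1/T25)).
T in Kelvin: 279.15 K, T25 = 298.15 K
1/T - 1/T25 = 1/279.15 - 1/298.15 = 0.00022829
B * (1/T - 1/T25) = 3676 * 0.00022829 = 0.8392
Rt = 1000 * exp(0.8392) = 2314.5 ohm

2314.5 ohm


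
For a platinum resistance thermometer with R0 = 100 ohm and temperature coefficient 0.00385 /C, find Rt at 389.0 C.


The RTD equation: Rt = R0 * (1 + alpha * T).
Rt = 100 * (1 + 0.00385 * 389.0)
Rt = 100 * (1 + 1.49765)
Rt = 100 * 2.49765
Rt = 249.765 ohm

249.765 ohm
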